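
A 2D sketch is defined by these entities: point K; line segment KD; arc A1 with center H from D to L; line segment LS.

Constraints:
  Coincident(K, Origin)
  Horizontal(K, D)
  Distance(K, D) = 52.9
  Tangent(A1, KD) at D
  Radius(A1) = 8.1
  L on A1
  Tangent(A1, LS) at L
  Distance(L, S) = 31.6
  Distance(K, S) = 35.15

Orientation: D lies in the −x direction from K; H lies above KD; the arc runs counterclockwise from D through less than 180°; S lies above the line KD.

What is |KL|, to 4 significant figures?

47.21

K is at the origin; KD is horizontal with |KD| = 52.9 and D on the −x side, so D = (-52.90, 0.000). Tangency of A1 to KD means the radius HD is perpendicular to KD, so H = D + (0, 8.1) = (-52.90, 8.100). Since HL ⟂ LS (tangency), |HS| = √(8.1² + 31.6²) = 32.62 regardless of where L sits on A1. So S lies on both circle(K, 35.15) and circle(H, 32.62); the above-KD intersection is S = (-24.89, 24.82). L is the foot of the tangent from S: L = (-47.15, 2.394).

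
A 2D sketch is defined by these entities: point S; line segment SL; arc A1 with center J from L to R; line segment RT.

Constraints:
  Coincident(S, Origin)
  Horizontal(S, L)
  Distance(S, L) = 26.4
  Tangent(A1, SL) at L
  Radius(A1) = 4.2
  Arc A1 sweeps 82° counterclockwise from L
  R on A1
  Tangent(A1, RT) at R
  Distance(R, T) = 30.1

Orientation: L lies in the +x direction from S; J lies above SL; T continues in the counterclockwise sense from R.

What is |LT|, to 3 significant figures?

34.4

S is at the origin; SL is horizontal with |SL| = 26.4 and L on the +x side, so L = (26.4, 0.00). Tangency of A1 to SL means the radius JL is perpendicular to SL, so J = L + (0, 4.2) = (26.4, 4.20). On A1, L sits at bearing -90° from J; an 82° counterclockwise sweep puts R at bearing -8°, so R = J + 4.2·(cos -8°, sin -8°) = (30.6, 3.62). The tangent condition forces JR to be normal to RT, so RT runs along (−sin -8°, cos -8°); with |RT| = 30.1, T = (34.7, 33.4). Then |LT| = |T − L| = 34.4.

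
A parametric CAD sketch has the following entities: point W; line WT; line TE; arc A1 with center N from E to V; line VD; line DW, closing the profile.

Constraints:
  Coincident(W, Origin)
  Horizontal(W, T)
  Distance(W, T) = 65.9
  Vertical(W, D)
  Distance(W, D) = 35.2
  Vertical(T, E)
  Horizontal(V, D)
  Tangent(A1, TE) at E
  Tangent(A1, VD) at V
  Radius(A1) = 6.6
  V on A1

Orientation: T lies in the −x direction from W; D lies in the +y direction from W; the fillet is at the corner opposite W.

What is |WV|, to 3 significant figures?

69.0

The virtual corner opposite W is at (-65.9, 35.2). A1 meets TE tangentially, so NE is at right angles to TE and tangency of A1 to VD means the radius NV is perpendicular to VD, with radius 6.6, so the center N sits 6.6 in from both sides at N = (-59.3, 28.6). That places the tangent points at E = (-65.9, 28.6) on TE and V = (-59.3, 35.2) on VD. Then |WV| = |V − W| = 69.0.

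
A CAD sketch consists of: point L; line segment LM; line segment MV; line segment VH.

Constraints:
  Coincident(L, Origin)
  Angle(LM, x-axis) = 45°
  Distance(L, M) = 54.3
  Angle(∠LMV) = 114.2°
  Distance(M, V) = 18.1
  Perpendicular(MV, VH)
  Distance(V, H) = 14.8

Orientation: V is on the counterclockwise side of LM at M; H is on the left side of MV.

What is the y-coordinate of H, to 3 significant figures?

50.1

L is at the origin; LM runs at 45.0° with length 54.3, so M = 54.3·(cos 45.0°, sin 45.0°) = (38.4, 38.4). ∠LMV = 114.2°, so MV runs at 45.0° + (180° − 114.2°) = 111° from the x-axis; with |MV| = 18.1, V = M + 18.1·(cos 111°, sin 111°) = (32.0, 55.3). MV ⟂ VH; with |VH| = 14.8 on the left of MV, H = V + 14.8·(-0.935, -0.355) = (18.1, 50.1). So H.y = 50.1.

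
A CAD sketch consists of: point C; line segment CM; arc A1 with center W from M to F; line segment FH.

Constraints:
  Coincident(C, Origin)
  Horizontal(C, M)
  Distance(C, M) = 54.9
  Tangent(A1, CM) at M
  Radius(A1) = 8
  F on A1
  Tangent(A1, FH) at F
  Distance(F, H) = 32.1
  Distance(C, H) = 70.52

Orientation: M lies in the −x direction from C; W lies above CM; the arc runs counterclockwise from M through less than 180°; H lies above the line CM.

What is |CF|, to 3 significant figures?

48.5

Checks: C.y = 0.00, M.y = 0.00 ✓; |WF| = 8.000 ✓; ∠(WF, FH) = 90.00° ✓; |FH| = 32.10 ✓; |CH| = 70.52 ✓.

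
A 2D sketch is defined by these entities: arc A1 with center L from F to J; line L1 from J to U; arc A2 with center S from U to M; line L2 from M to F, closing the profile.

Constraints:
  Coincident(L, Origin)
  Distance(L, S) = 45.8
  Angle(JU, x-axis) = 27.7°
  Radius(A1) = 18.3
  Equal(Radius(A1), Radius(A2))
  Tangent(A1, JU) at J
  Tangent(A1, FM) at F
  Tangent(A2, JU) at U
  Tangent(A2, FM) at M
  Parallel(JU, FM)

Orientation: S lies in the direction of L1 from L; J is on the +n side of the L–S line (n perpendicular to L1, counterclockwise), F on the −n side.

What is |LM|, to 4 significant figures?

49.32

The slot axis is L1's direction at 27.7°, so u = (cos 27.7°, sin 27.7°) = (0.8854, 0.4648) and n = (−sin 27.7°, cos 27.7°) = (-0.4648, 0.8854). L is at the origin and S lies 45.8 along u from L, so S = 45.8·u = (40.55, 21.29). Tangency of A1 to both parallel lines with radius 18.3 puts J and F at L ± 18.3·n: J = (-8.507, 16.20), F = (8.507, -16.20). Equal radii place U and M the same way about S: U = S + 18.3·n = (32.04, 37.49), M = S − 18.3·n = (49.06, 5.087). Then |LM| = |M − L| = 49.32.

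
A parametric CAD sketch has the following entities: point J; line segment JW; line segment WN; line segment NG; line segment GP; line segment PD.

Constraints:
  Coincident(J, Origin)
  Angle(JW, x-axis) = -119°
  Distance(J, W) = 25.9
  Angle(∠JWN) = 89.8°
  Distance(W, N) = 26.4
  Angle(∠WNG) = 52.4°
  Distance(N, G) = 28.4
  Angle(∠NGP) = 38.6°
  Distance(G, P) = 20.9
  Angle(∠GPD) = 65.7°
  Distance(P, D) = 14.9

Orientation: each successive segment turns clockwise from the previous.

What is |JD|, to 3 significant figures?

28.9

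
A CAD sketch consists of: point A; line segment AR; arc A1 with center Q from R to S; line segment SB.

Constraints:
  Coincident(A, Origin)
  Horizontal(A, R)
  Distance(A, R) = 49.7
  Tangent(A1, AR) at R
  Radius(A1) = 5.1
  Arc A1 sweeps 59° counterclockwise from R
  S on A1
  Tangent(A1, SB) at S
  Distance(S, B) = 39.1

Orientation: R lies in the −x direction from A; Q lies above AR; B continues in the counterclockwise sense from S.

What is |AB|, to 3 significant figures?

43.9

A is at the origin; A and R share the same y with |AR| = 49.7 and R on the −x side, so R = (-49.7, 0.00). Since A1 is tangent to AR there, QR ⟂ AR, so Q = R + (0, 5.1) = (-49.7, 5.10). On A1, R sits at bearing -90° from Q; a 59° counterclockwise sweep puts S at bearing -31°, so S = Q + 5.1·(cos -31°, sin -31°) = (-45.3, 2.47). Tangency of A1 to SB means the radius QS is perpendicular to SB, so SB runs along (−sin -31°, cos -31°); with |SB| = 39.1, B = (-25.2, 36.0). Then |AB| = |B − A| = 43.9.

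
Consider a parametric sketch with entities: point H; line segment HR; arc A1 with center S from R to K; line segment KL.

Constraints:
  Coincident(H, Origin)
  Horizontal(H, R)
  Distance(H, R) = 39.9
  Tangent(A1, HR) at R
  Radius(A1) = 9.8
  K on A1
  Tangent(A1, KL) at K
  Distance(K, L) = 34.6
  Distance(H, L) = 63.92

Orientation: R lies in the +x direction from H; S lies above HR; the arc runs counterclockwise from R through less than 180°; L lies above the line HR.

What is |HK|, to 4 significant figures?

50.84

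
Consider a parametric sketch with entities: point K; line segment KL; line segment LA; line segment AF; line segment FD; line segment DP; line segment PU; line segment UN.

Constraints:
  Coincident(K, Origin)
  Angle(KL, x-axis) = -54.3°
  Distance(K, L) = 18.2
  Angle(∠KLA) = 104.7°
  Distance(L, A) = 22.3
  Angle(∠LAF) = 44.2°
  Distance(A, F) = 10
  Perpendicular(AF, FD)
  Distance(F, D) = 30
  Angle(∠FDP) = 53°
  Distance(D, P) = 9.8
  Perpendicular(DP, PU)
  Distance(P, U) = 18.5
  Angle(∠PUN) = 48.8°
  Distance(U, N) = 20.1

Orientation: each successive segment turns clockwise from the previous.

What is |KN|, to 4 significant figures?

26.88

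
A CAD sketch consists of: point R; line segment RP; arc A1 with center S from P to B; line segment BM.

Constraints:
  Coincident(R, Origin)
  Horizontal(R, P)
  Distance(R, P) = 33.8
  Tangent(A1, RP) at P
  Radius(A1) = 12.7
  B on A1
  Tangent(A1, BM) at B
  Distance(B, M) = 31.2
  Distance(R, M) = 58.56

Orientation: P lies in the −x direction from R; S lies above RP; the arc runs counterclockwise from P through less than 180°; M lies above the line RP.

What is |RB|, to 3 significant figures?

28.8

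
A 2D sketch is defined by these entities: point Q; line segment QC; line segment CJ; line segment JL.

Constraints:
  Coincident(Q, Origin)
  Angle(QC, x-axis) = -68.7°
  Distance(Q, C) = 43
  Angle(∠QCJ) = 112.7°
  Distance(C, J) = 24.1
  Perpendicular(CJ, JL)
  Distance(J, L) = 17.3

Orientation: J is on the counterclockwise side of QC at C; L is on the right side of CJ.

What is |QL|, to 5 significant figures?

70.011

Q is at the origin; QC runs at -68.7° with length 43.0, so C = 43.0·(cos -68.7°, sin -68.7°) = (15.620, -40.063). ∠QCJ = 112.7°, so CJ runs at -68.7° + (180° − 112.7°) = -1.4000° from the x-axis; with |CJ| = 24.1, J = C + 24.1·(cos -1.4000°, sin -1.4000°) = (39.713, -40.652). CJ ⟂ JL; with |JL| = 17.3 on the right of CJ, L = J + 17.3·(-0.024432, -0.99970) = (39.290, -57.946). Then |QL| = |L − Q| = 70.011.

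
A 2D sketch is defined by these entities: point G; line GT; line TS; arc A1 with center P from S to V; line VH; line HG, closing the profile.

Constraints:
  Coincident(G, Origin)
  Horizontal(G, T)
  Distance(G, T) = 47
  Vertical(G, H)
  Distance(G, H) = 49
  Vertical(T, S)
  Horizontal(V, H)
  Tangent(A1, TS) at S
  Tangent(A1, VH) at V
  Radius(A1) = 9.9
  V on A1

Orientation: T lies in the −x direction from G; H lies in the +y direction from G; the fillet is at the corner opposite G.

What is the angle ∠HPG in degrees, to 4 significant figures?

61.44°

G is at the origin; GT is horizontal with |GT| = 47.0 and T on the −x side, so T = (-47.00, 0.000). GH is vertical with |GH| = 49.0 and H on the +y side, so H = (0.000, 49.00). The virtual corner opposite G is at (-47.00, 49.00). Since A1 is tangent to TS there, PS ⟂ TS and since A1 is tangent to VH there, PV ⟂ VH, with radius 9.9, so the center P sits 9.9 in from both sides at P = (-37.10, 39.10). Then cos ∠HPG = PH·PG / (|PH||PG|), giving 61.44°.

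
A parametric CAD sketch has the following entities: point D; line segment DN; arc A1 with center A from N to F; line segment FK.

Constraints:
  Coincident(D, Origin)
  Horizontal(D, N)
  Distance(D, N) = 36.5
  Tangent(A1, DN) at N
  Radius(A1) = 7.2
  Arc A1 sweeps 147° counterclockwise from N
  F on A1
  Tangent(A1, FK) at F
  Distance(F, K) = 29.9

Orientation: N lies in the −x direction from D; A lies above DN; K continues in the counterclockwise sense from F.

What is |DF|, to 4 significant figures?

35.17

D is at the origin; D and N share the same y with |DN| = 36.5 and N on the −x side, so N = (-36.50, 0.000). A1 meets DN tangentially, so AN is at right angles to DN, so A = N + (0, 7.2) = (-36.50, 7.200). On A1, N sits at bearing -90° from A; a 147° counterclockwise sweep puts F at bearing 57°, so F = A + 7.2·(cos 57°, sin 57°) = (-32.58, 13.24). Then |DF| = |F − D| = 35.17.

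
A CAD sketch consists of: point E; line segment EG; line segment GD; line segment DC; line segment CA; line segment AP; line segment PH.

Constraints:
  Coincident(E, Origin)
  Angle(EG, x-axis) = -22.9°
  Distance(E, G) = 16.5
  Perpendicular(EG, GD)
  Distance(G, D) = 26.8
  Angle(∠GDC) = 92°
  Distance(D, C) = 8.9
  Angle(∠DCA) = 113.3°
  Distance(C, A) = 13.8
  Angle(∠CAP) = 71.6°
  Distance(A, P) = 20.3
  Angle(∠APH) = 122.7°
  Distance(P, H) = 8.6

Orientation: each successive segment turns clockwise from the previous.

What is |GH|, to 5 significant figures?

21.722

E is at the origin; EG runs at -22.9° with length 16.5, so G = (15.200, -6.4205). EG is perpendicular to GD, so GD runs at -112.90°; with |GD| = 26.8, D = (4.7710, -31.108). ∠GDC = 92.0° gives DC at 159.10° from the x-axis; with |DC| = 8.9, C = (-3.5434, -27.933). ∠DCA = 113.3° gives CA at 92.400° from the x-axis; with |CA| = 13.8, A = (-4.1213, -14.145). ∠CAP = 71.6° gives AP at -16.000° from the x-axis; with |AP| = 20.3, P = (15.392, -19.741). ∠APH = 122.7° gives PH at -73.300° from the x-axis; with |PH| = 8.6, H = (17.864, -27.978). Then |GH| = |H − G| = 21.722.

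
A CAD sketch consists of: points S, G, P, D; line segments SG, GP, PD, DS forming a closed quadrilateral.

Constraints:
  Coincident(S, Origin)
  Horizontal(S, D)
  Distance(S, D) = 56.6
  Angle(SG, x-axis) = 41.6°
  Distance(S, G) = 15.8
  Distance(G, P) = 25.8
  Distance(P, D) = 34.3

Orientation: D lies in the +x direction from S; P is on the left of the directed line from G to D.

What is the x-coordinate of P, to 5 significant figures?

33.136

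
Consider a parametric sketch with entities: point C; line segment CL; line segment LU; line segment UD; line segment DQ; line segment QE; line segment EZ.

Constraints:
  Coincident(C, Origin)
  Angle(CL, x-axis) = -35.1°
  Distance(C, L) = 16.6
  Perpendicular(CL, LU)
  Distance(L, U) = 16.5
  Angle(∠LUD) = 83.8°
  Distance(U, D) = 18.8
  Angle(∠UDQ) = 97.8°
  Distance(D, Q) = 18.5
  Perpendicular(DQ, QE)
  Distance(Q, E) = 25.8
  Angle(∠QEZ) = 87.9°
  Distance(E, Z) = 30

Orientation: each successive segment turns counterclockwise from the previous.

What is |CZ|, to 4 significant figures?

34.11

DQ is perpendicular to QE, so QE runs at -36.70°; with |QE| = 25.8, E = (16.24, -17.21). ∠QEZ = 87.9° gives EZ at 55.40° from the x-axis; with |EZ| = 30.0, Z = (33.28, 7.483). Then |CZ| = |Z − C| = 34.11.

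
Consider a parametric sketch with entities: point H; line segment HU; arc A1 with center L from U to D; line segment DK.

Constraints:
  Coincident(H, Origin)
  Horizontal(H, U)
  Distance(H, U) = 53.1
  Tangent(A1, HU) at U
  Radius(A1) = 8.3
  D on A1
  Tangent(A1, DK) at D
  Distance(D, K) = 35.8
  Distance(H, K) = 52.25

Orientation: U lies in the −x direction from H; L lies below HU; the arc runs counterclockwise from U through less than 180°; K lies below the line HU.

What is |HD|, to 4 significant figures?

60.69

H is at the origin; HU is horizontal with |HU| = 53.1 and U on the −x side, so U = (-53.10, 0.000). A1 meets HU tangentially, so LU is at right angles to HU, so L = U + (0, -8.3) = (-53.10, -8.300). Since LD ⟂ DK (tangency), |LK| = √(8.3² + 35.8²) = 36.75 regardless of where D sits on A1. So K lies on both circle(H, 52.25) and circle(L, 36.75); the below-HU intersection is K = (-33.99, -39.69). D is the foot of the tangent from K: D = (-59.03, -14.11).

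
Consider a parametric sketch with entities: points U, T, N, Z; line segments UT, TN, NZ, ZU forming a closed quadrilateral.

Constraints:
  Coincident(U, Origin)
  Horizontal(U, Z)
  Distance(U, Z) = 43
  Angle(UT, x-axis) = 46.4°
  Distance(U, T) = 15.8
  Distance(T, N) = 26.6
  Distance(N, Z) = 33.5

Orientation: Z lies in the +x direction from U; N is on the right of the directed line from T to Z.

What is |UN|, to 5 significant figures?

19.954

Checks: |TN| = 26.60 ✓; |NZ| = 33.50 ✓.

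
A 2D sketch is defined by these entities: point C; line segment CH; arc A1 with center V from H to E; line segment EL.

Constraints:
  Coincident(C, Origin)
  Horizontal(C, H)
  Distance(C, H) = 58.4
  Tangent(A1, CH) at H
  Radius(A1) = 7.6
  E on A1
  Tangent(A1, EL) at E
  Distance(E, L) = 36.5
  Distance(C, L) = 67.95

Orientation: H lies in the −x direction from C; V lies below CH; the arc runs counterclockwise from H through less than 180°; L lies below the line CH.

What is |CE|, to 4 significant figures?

66.27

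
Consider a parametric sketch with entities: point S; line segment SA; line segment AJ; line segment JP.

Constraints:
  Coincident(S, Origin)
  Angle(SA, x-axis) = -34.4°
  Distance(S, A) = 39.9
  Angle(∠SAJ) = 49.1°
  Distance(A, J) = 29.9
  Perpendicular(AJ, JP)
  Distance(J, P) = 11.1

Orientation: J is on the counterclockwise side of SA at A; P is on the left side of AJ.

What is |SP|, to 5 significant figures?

19.429

S is at the origin; SA runs at -34.4° with length 39.9, so A = 39.9·(cos -34.4°, sin -34.4°) = (32.922, -22.542). ∠SAJ = 49.1°, so AJ runs at -34.4° + (180° − 49.1°) = 96.500° from the x-axis; with |AJ| = 29.9, J = A + 29.9·(cos 96.500°, sin 96.500°) = (29.537, 7.1656). AJ is perpendicular to JP; with |JP| = 11.1 on the left of AJ, P = J + 11.1·(-0.99357, -0.11320) = (18.509, 5.9091). Then |SP| = |P − S| = 19.429.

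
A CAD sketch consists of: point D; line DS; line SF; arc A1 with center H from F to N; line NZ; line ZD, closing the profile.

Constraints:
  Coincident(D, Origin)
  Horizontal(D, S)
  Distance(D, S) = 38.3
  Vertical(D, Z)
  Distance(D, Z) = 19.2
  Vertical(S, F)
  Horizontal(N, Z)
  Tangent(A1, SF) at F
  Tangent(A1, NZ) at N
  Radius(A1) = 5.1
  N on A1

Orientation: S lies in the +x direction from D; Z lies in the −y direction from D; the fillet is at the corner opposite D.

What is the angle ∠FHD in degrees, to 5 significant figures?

156.99°

D is at the origin; D and S share the same y with |DS| = 38.3 and S on the +x side, so S = (38.300, 0.0000). D and Z share the same x with |DZ| = 19.2 and Z on the −y side, so Z = (0.0000, -19.200). The virtual corner opposite D is at (38.300, -19.200). The tangent condition forces HF to be normal to SF and since A1 is tangent to NZ there, HN ⟂ NZ, with radius 5.1, so the center H sits 5.1 in from both sides at H = (33.200, -14.100). That places the tangent points at F = (38.300, -14.100) on SF and N = (33.200, -19.200) on NZ. Then cos ∠FHD = HF·HD / (|HF||HD|), giving 156.99°.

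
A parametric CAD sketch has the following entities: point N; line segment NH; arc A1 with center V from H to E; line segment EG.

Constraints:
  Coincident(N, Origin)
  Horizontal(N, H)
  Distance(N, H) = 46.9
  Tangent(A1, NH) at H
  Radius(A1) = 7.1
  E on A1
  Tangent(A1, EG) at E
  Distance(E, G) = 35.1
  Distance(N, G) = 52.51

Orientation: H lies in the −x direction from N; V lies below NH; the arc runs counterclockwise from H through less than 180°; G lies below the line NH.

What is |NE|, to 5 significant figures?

53.970

N is at the origin; NH is horizontal with |NH| = 46.9 and H on the −x side, so H = (-46.900, 0.0000). The tangent condition forces VH to be normal to NH, so V = H + (0, -7.1) = (-46.900, -7.1000). Since VE ⟂ EG (tangency), |VG| = √(7.1² + 35.1²) = 35.811 regardless of where E sits on A1. So G lies on both circle(N, 52.51) and circle(V, 35.811); the below-NH intersection is G = (-33.603, -40.351). E is the foot of the tangent from G: E = (-52.839, -10.991).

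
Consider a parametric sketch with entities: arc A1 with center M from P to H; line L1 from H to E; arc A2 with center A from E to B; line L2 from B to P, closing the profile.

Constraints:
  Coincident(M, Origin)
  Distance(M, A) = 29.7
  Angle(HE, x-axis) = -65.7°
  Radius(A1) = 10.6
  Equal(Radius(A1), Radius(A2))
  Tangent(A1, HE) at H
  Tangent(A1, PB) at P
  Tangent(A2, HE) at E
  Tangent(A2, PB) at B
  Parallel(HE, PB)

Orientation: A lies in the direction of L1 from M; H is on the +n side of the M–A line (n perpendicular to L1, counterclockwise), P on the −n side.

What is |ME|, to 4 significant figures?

31.53

Tangency of A1 to both parallel lines with radius 10.6 puts H and P at M ± 10.6·n: H = (9.661, 4.362), P = (-9.661, -4.362). Equal radii place E and B the same way about A: E = A + 10.6·n = (21.88, -22.71), B = A − 10.6·n = (2.561, -31.43). Then |ME| = |E − M| = 31.53.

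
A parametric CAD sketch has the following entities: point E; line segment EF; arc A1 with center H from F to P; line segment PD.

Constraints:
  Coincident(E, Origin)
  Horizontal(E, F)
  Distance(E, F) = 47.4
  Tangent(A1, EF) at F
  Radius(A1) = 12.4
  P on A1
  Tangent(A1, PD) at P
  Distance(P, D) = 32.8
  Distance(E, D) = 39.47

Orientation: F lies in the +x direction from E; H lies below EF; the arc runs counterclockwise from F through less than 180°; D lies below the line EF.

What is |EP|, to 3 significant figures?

37.3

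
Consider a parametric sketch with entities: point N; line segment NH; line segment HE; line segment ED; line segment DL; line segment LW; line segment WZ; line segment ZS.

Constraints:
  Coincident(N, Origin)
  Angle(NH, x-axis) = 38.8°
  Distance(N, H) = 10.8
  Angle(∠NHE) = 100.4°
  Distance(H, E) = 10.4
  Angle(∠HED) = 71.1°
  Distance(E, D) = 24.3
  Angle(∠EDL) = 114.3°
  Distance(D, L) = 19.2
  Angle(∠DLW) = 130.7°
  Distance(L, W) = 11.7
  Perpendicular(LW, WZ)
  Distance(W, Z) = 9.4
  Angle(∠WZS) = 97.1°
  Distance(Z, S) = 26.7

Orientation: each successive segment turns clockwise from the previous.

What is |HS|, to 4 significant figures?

26.06

N is at the origin; NH runs at 38.8° with length 10.8, so H = (8.417, 6.767). ∠NHE = 100.4° gives HE at -40.80° from the x-axis; with |HE| = 10.4, E = (16.29, -0.02825). ∠HED = 71.1° gives ED at -149.7° from the x-axis; with |ED| = 24.3, D = (-4.691, -12.29). ∠EDL = 114.3° gives DL at 144.6° from the x-axis; with |DL| = 19.2, L = (-20.34, -1.166). ∠DLW = 130.7° gives LW at 95.30° from the x-axis; with |LW| = 11.7, W = (-21.42, 10.48). LW is perpendicular to WZ, so WZ runs at 5.300°; with |WZ| = 9.4, Z = (-12.06, 11.35). ∠WZS = 97.1° gives ZS at -77.60° from the x-axis; with |ZS| = 26.7, S = (-6.329, -14.72). Then |HS| = |S − H| = 26.06.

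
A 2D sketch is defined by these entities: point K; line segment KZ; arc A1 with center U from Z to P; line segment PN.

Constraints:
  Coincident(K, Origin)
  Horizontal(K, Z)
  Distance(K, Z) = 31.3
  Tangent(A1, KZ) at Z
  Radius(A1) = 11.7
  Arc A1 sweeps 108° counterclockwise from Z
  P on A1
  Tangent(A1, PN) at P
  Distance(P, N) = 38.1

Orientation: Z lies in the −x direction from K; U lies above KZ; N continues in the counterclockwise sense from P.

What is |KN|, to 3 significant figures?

60.6

K is at the origin; KZ is horizontal with |KZ| = 31.3 and Z on the −x side, so Z = (-31.3, 0.00). A1 meets KZ tangentially, so UZ is at right angles to KZ, so U = Z + (0, 11.7) = (-31.3, 11.7). On A1, Z sits at bearing -90° from U; a 108° counterclockwise sweep puts P at bearing 18°, so P = U + 11.7·(cos 18°, sin 18°) = (-20.2, 15.3). The tangent condition forces UP to be normal to PN, so PN runs along (−sin 18°, cos 18°); with |PN| = 38.1, N = (-31.9, 51.6). Then |KN| = |N − K| = 60.6.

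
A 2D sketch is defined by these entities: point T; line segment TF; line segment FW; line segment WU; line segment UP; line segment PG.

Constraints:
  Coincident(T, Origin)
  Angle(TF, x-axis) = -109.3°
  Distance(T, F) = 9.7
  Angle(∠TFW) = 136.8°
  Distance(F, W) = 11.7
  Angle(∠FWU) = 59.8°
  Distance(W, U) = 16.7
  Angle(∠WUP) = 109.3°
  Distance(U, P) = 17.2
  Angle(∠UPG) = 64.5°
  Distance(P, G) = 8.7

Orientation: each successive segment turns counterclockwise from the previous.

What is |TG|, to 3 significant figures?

2.81

∠WUP = 109.3° gives UP at 125° from the x-axis; with |UP| = 17.2, P = (1.51, 7.80). ∠UPG = 64.5° gives PG at -120° from the x-axis; with |PG| = 8.7, G = (-2.80, 0.243). Then |TG| = |G − T| = 2.81.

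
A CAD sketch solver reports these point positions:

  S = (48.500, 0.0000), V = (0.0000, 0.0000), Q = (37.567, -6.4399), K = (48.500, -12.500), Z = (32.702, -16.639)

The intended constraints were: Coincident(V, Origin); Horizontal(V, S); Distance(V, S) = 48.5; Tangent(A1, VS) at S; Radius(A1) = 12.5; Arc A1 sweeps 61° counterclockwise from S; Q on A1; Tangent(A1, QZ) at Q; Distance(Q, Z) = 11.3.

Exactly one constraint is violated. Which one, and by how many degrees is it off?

Tangent(A1, QZ) at Q — off by 3.50°.

V = (0.00, 0.00) ✓; V.y = 0.00, S.y = 0.00 ✓; |VS| = 48.50 ✓; ∠(KS, SV) = 90.00° ✓; |KS| = 12.50 ✓; bearing(K→Q) − bearing(K→S) = 61.00° ✓; |KQ| = 12.50 ✓; ∠(KQ, QZ) = 86.50° ✗; |QZ| = 11.30 ✓.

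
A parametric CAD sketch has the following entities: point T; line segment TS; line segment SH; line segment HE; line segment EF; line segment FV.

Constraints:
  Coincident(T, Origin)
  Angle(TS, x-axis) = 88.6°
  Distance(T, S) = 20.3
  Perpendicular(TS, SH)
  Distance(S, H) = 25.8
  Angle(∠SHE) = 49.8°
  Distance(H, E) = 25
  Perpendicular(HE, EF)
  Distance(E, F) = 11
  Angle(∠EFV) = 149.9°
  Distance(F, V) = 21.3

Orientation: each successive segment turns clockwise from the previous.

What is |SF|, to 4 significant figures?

12.06

T is at the origin; TS runs at 88.6° with length 20.3, so S = (0.4960, 20.29). TS ⟂ SH, so SH runs at -1.400°; with |SH| = 25.8, H = (26.29, 19.66). ∠SHE = 49.8° gives HE at -131.6° from the x-axis; with |HE| = 25.0, E = (9.690, 0.9686). The perpendicularity gives EF at right angles to HE, so EF runs at 138.4°; with |EF| = 11.0, F = (1.464, 8.272). Then |SF| = |F − S| = 12.06.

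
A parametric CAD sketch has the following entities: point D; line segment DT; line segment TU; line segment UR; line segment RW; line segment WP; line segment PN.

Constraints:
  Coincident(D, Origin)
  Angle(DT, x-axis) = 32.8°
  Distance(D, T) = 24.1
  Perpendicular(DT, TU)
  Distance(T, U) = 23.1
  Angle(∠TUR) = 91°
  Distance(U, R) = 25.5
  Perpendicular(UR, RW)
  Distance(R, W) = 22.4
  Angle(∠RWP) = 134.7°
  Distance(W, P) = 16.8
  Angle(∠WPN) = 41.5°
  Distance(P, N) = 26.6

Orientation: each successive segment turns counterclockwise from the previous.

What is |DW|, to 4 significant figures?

2.124

D is at the origin; DT runs at 32.8° with length 24.1, so T = (20.26, 13.06). DT is perpendicular to TU, so TU runs at 122.8°; with |TU| = 23.1, U = (7.744, 32.47). ∠TUR = 91.0° gives UR at -148.2° from the x-axis; with |UR| = 25.5, R = (-13.93, 19.03). UR is perpendicular to RW, so RW runs at -58.20°; with |RW| = 22.4, W = (-2.124, -0.002713). Then |DW| = |W − D| = 2.124.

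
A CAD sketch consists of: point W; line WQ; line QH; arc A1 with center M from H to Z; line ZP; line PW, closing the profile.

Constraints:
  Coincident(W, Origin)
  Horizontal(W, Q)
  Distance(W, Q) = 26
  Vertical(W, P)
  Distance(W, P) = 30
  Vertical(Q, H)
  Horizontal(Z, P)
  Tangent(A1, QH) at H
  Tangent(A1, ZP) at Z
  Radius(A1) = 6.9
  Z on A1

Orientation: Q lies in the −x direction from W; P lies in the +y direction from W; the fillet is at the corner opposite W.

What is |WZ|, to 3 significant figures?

35.6

W is at the origin; W and Q share the same y with |WQ| = 26.0 and Q on the −x side, so Q = (-26.0, 0.00). W and P share the same x with |WP| = 30.0 and P on the +y side, so P = (0.00, 30.0). The virtual corner opposite W is at (-26.0, 30.0). Tangency of A1 to QH means the radius MH is perpendicular to QH and A1 meets ZP tangentially, so MZ is at right angles to ZP, with radius 6.9, so the center M sits 6.9 in from both sides at M = (-19.1, 23.1). That places the tangent points at H = (-26.0, 23.1) on QH and Z = (-19.1, 30.0) on ZP. Then |WZ| = |Z − W| = 35.6.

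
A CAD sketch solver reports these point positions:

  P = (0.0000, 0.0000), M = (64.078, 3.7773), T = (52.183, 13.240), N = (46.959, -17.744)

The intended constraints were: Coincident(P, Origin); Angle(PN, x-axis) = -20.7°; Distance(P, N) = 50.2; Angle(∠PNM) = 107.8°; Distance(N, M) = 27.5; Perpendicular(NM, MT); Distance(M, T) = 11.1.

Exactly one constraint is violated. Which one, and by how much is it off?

Distance(M, T) = 11.1 — off by 4.10.

P = (0.00, 0.00) ✓; PN at -20.70° ✓; |PN| = 50.20 ✓; ∠PNM = 107.8° ✓; |NM| = 27.50 ✓; ∠(NM, MT) = 90.00° ✓; |MT| = 15.20 ✗.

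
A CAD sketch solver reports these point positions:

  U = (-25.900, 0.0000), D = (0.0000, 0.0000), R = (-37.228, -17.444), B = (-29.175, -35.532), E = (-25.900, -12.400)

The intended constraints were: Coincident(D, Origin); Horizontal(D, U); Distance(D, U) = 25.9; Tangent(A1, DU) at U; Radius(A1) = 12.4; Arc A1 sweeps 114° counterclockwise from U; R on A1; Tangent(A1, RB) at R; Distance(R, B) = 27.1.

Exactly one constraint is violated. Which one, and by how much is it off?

Distance(R, B) = 27.1 — off by 7.30.

D = (0.00, 0.00) ✓; D.y = 0.00, U.y = 0.00 ✓; |DU| = 25.90 ✓; ∠(EU, UD) = 90.00° ✓; |EU| = 12.40 ✓; bearing(E→R) − bearing(E→U) = 114.0° ✓; |ER| = 12.40 ✓; ∠(ER, RB) = 90.00° ✓; |RB| = 19.80 ✗.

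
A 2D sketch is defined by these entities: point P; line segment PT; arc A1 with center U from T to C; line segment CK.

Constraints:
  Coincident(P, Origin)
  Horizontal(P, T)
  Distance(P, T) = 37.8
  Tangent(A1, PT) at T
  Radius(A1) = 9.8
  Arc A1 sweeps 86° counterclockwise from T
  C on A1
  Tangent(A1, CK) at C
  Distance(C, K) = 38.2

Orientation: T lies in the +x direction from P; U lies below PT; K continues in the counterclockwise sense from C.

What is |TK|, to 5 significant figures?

48.835

P is at the origin; PT is horizontal with |PT| = 37.8 and T on the +x side, so T = (37.800, 0.0000). Tangency of A1 to PT means the radius UT is perpendicular to PT, so U = T + (0, -9.8) = (37.800, -9.8000). On A1, T sits at bearing 90° from U; an 86° counterclockwise sweep puts C at bearing 176°, so C = U + 9.8·(cos 176°, sin 176°) = (28.024, -9.1164). Since A1 is tangent to CK there, UC ⟂ CK, so CK runs along (−sin 176°, cos 176°); with |CK| = 38.2, K = (25.359, -47.223). Then |TK| = |K − T| = 48.835.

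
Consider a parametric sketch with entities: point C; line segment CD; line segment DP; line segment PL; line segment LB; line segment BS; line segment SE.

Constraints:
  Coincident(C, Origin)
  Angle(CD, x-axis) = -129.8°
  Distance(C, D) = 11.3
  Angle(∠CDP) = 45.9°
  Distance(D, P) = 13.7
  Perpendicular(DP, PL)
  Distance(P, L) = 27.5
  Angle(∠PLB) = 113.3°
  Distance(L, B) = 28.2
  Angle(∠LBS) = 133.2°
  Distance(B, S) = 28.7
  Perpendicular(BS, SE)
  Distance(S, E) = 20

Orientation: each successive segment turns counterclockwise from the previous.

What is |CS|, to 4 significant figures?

50.16

C is at the origin; CD runs at -129.8° with length 11.3, so D = (-7.233, -8.682). ∠CDP = 45.9° gives DP at 4.300° from the x-axis; with |DP| = 13.7, P = (6.428, -7.654). DP is perpendicular to PL, so PL runs at 94.30°; with |PL| = 27.5, L = (4.366, 19.77). ∠PLB = 113.3° gives LB at 161.0° from the x-axis; with |LB| = 28.2, B = (-22.30, 28.95). ∠LBS = 133.2° gives BS at -152.2° from the x-axis; with |BS| = 28.7, S = (-47.68, 15.56). Then |CS| = |S − C| = 50.16.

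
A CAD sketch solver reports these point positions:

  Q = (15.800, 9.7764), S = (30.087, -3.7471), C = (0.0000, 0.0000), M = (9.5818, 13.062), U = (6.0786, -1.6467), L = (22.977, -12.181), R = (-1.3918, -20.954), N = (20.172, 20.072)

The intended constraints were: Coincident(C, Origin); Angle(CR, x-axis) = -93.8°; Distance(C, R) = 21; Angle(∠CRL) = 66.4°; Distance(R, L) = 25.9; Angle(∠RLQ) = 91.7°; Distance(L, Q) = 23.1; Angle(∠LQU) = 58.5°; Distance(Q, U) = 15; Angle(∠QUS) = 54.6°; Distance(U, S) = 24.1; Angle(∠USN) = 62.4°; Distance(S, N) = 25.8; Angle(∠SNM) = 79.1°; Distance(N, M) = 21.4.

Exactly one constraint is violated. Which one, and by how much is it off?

Distance(N, M) = 21.4 — off by 8.70.

C = (0.00, 0.00) ✓; CR at -93.80° ✓; |CR| = 21.00 ✓; ∠CRL = 66.40° ✓; |RL| = 25.90 ✓; ∠RLQ = 91.70° ✓; |LQ| = 23.10 ✓; ∠LQU = 58.50° ✓; |QU| = 15.00 ✓; ∠QUS = 54.60° ✓; |US| = 24.10 ✓; ∠USN = 62.40° ✓; |SN| = 25.80 ✓; ∠SNM = 79.10° ✓; |NM| = 12.70 ✗.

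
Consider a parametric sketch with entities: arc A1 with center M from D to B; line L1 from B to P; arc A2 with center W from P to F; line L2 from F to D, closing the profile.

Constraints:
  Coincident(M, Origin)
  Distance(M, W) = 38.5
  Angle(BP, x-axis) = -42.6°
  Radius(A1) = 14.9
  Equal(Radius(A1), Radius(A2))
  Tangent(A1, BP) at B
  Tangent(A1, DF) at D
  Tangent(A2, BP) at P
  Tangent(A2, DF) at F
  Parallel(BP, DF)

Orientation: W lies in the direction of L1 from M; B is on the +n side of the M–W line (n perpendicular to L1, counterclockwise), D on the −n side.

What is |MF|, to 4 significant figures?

41.28

The slot axis is L1's direction at -42.6°, so u = (cos -42.6°, sin -42.6°) = (0.7361, -0.6769) and n = (−sin -42.6°, cos -42.6°) = (0.6769, 0.7361). M is at the origin and W lies 38.5 along u from M, so W = 38.5·u = (28.34, -26.06). Tangency of A1 to both parallel lines with radius 14.9 puts B and D at M ± 14.9·n: B = (10.09, 10.97), D = (-10.09, -10.97). Equal radii place P and F the same way about W: P = W + 14.9·n = (38.43, -15.09), F = W − 14.9·n = (18.25, -37.03). Then |MF| = |F − M| = 41.28.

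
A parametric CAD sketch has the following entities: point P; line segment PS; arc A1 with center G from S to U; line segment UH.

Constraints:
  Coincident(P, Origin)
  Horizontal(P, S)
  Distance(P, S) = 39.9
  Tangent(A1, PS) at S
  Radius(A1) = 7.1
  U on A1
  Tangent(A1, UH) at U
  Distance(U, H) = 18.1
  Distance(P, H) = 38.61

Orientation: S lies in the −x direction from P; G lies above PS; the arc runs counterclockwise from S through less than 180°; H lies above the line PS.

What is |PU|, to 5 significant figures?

33.431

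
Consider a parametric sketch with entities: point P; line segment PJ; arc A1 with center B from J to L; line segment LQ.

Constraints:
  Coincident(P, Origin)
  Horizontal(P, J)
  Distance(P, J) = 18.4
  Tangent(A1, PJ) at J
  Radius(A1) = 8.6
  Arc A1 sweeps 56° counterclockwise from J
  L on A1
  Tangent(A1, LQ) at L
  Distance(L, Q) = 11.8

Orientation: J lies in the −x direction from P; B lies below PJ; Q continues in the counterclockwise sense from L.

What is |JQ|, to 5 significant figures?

19.306

P is at the origin; P and J share the same y with |PJ| = 18.4 and J on the −x side, so J = (-18.400, 0.0000). The tangent condition forces BJ to be normal to PJ, so B = J + (0, -8.6) = (-18.400, -8.6000). On A1, J sits at bearing 90° from B; a 56° counterclockwise sweep puts L at bearing 146°, so L = B + 8.6·(cos 146°, sin 146°) = (-25.530, -3.7909). A1 meets LQ tangentially, so BL is at right angles to LQ, so LQ runs along (−sin 146°, cos 146°); with |LQ| = 11.8, Q = (-32.128, -13.574). Then |JQ| = |Q − J| = 19.306.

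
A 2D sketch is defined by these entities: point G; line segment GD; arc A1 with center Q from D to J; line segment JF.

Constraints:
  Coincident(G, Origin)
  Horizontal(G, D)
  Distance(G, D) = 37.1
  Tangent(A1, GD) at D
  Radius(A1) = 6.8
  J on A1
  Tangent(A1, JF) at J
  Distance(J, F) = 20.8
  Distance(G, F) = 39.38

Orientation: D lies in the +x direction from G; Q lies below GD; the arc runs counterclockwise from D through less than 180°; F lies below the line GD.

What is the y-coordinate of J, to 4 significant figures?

-6.261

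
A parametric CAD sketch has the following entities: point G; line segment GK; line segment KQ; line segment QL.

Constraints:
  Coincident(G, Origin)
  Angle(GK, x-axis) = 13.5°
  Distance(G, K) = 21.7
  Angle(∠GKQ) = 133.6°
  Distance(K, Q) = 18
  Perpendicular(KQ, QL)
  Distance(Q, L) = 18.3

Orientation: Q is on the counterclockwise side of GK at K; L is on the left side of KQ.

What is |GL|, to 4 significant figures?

33.07

G is at the origin; GK runs at 13.5° with length 21.7, so K = 21.7·(cos 13.5°, sin 13.5°) = (21.10, 5.066). ∠GKQ = 133.6°, so KQ runs at 13.5° + (180° − 133.6°) = 59.90° from the x-axis; with |KQ| = 18.0, Q = K + 18.0·(cos 59.90°, sin 59.90°) = (30.13, 20.64). KQ is perpendicular to QL; with |QL| = 18.3 on the left of KQ, L = Q + 18.3·(-0.8652, 0.5015) = (14.30, 29.82). Then |GL| = |L − G| = 33.07.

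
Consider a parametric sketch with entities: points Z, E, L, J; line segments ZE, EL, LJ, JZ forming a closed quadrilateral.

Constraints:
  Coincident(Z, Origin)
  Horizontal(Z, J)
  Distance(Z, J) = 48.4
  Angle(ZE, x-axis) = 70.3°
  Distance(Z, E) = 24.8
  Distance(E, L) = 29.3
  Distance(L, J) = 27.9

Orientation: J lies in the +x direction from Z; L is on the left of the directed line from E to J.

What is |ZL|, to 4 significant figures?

45.52

Z is at the origin; Z and J share the same y with |ZJ| = 48.4 and J in +x, so J = (48.4, 0). ZE runs at 70.3° with |ZE| = 24.8, so E = (8.360, 23.35). L is determined by |EL| = 29.3 and |LJ| = 27.9 together: it lies at the intersection of circle(E, 29.3) and circle(J, 27.9). With |EJ| = 46.35, the foot of the radical line on EJ is 24.04 from E and the perpendicular offset is √(29.3² − 24.04²) = 16.75. Taking the left-of-EJ solution: L = (37.56, 25.71).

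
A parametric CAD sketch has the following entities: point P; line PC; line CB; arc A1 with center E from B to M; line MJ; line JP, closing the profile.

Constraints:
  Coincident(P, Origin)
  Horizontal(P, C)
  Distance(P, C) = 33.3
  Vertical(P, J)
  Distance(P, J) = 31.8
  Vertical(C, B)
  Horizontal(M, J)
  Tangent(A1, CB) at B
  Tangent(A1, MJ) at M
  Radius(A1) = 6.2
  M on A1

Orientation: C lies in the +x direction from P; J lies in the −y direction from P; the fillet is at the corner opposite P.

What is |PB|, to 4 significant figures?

42.00

P is at the origin; P and C share the same y with |PC| = 33.3 and C on the +x side, so C = (33.30, 0.000). PJ is vertical with |PJ| = 31.8 and J on the −y side, so J = (0.000, -31.80). The virtual corner opposite P is at (33.30, -31.80). A1 meets CB tangentially, so EB is at right angles to CB and the tangent condition forces EM to be normal to MJ, with radius 6.2, so the center E sits 6.2 in from both sides at E = (27.10, -25.60). That places the tangent points at B = (33.30, -25.60) on CB and M = (27.10, -31.80) on MJ. Then |PB| = |B − P| = 42.00.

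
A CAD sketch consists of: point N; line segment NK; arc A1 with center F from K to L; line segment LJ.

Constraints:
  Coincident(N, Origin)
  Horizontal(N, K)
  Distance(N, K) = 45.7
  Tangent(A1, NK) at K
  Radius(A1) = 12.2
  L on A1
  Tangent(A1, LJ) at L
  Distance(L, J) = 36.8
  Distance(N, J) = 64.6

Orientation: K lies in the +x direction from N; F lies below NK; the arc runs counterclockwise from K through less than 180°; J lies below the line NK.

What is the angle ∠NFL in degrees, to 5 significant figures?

25.118°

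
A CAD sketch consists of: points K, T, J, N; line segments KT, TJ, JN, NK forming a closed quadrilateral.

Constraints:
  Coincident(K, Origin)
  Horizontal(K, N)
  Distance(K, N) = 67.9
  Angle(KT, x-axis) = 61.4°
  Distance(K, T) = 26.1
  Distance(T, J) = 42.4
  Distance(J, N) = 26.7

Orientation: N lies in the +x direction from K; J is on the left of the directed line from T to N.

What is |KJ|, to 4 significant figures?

59.64

Checks: |TJ| = 42.40 ✓; |JN| = 26.70 ✓.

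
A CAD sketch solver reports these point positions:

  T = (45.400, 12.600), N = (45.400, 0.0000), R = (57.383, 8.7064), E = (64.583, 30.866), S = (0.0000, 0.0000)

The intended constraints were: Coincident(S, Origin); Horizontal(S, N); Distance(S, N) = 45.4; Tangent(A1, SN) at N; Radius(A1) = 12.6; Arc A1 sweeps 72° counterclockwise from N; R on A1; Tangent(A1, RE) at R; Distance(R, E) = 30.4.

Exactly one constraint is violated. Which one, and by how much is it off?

Distance(R, E) = 30.4 — off by 7.10.

S = (0.00, 0.00) ✓; S.y = 0.00, N.y = 0.00 ✓; |SN| = 45.40 ✓; ∠(TN, NS) = 90.00° ✓; |TN| = 12.60 ✓; bearing(T→R) − bearing(T→N) = 72.00° ✓; |TR| = 12.60 ✓; ∠(TR, RE) = 90.00° ✓; |RE| = 23.30 ✗.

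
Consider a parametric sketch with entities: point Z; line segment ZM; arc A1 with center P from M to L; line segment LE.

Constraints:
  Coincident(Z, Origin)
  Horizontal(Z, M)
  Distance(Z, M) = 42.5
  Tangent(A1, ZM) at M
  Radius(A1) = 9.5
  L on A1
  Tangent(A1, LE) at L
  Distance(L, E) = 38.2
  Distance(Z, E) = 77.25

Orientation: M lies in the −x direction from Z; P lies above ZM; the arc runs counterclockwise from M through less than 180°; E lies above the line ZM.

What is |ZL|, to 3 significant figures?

39.9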